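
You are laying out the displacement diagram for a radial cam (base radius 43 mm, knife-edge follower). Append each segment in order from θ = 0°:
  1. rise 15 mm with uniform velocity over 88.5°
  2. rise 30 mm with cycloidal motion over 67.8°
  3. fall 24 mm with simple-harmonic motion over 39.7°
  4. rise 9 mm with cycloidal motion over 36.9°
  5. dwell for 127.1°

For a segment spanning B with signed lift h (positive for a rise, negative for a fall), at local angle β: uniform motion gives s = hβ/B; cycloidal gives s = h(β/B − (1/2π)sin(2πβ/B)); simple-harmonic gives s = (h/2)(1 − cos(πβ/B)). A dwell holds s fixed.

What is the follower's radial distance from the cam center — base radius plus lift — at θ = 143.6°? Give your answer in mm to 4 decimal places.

seg 1 [0°–88.5°] uniform, h=15: full span → s += 15 → s = 15.0000
seg 2 [88.5°–156.3°] cycloidal, h=30: θ=143.6° here. β=55.1, B=67.8. 30·(0.8127 − sin(2π·0.8127)/(2π)) = 28.7896 → s = 43.7896
radial distance = base radius + s = 43 + 43.7896 = 86.7896

86.7896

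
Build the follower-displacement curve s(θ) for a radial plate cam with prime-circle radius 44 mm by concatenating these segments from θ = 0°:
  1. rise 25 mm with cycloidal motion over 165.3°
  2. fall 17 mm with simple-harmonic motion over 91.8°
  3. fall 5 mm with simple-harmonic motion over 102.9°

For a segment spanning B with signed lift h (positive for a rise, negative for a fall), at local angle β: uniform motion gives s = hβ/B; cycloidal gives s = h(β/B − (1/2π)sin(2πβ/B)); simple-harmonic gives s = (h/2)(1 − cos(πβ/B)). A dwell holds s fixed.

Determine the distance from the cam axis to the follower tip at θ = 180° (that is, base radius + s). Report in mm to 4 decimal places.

seg 1 [0°–165.3°] cycloidal, h=25: full span → s += 25 → s = 25.0000
seg 2 [165.3°–257.1°] simple-harmonic, h=-17: θ=180° here. β=14.7, B=91.8. -17/2·(1 − cos(π·0.1601)) = -1.0531 → s = 23.9469
radial distance = base radius + s = 44 + 23.9469 = 67.9469

67.9469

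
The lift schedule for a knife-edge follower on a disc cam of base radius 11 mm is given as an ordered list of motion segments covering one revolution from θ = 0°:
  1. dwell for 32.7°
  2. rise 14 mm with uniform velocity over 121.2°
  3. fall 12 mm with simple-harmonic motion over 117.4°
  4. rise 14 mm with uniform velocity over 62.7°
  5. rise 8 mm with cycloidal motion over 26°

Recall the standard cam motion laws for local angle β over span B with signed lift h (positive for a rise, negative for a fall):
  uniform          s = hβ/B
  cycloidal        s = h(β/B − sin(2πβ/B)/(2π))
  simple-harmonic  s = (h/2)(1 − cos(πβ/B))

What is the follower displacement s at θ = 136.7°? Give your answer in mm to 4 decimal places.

seg 1 [0°–32.7°] dwell: s stays 0.0000
seg 2 [32.7°–153.9°] uniform, h=14: θ=136.7° here. β=104, B=121.2. 14·104/121.2 = 12.0132 → s = 12.0132

12.0132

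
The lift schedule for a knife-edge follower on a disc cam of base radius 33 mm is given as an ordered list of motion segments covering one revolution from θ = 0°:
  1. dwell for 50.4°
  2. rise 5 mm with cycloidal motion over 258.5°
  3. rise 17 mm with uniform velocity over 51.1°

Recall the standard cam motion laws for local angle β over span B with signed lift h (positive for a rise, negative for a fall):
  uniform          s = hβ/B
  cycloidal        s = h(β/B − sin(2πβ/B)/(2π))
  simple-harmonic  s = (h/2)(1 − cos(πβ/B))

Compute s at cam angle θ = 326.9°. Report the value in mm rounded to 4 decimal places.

seg 1 [0°–50.4°] dwell: s stays 0.0000
seg 2 [50.4°–308.9°] cycloidal, h=5: full span → s += 5 → s = 5.0000
seg 3 [308.9°–360°] uniform, h=17: θ=326.9° here. β=18, B=51.1. 17·18/51.1 = 5.9883 → s = 10.9883

10.9883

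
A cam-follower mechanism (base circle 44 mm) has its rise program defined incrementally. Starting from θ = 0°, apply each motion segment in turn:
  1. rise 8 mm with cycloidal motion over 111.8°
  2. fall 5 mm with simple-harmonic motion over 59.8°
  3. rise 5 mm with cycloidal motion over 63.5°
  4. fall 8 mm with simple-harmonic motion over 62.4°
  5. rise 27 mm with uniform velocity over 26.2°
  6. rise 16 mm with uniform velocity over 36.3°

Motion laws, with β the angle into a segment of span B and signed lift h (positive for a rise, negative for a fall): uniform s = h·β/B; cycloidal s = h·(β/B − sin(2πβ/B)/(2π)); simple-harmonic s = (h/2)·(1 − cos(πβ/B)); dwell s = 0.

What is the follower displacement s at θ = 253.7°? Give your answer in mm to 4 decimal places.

seg 1 [0°–111.8°] cycloidal, h=8: full span → s += 8 → s = 8.0000
seg 2 [111.8°–171.6°] simple-harmonic, h=-5: full span → s += -5 → s = 3.0000
seg 3 [171.6°–235.1°] cycloidal, h=5: full span → s += 5 → s = 8.0000
seg 4 [235.1°–297.5°] simple-harmonic, h=-8: θ=253.7° here. β=18.6, B=62.4. -8/2·(1 − cos(π·0.2981)) = -1.6294 → s = 6.3706

6.3706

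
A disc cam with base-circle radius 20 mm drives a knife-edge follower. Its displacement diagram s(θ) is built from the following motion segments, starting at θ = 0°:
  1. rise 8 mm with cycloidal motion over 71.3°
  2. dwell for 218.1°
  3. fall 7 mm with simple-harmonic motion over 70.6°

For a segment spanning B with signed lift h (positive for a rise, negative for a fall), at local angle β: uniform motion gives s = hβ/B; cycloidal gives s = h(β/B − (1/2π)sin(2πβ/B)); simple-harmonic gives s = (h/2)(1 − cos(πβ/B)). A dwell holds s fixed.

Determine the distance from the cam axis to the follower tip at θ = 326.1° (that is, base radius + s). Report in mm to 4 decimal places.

seg 1 [0°–71.3°] cycloidal, h=8: full span → s += 8 → s = 8.0000
seg 2 [71.3°–289.4°] dwell: s stays 8.0000
seg 3 [289.4°–360°] simple-harmonic, h=-7: θ=326.1° here. β=36.7, B=70.6. -7/2·(1 − cos(π·0.5198)) = -3.7179 → s = 4.2821
radial distance = base radius + s = 20 + 4.2821 = 24.2821

24.2821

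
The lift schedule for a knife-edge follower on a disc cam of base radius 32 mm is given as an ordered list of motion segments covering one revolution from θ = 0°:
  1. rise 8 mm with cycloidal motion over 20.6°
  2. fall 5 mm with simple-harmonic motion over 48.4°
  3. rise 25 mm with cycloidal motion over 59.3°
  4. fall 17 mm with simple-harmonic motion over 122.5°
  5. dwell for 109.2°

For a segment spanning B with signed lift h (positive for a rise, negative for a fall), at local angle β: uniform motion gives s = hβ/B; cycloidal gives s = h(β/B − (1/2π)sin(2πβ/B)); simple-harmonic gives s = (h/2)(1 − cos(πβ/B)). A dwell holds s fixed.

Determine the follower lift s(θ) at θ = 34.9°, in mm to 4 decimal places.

seg 1 [0°–20.6°] cycloidal, h=8: full span → s += 8 → s = 8.0000
seg 2 [20.6°–69°] simple-harmonic, h=-5: θ=34.9° here. β=14.3, B=48.4. -5/2·(1 − cos(π·0.2955)) = -1.0018 → s = 6.9982

6.9982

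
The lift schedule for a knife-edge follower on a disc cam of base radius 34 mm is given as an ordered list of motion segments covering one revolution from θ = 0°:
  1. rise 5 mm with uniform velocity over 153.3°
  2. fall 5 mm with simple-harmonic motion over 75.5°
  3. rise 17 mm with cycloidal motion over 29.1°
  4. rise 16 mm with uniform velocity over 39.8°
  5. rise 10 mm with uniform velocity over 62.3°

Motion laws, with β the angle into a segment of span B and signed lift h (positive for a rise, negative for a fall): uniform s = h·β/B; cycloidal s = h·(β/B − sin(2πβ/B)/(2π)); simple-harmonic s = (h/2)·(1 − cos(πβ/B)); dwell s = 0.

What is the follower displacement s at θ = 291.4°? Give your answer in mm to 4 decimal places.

seg 1 [0°–153.3°] uniform, h=5: full span → s += 5 → s = 5.0000
seg 2 [153.3°–228.8°] simple-harmonic, h=-5: full span → s += -5 → s = 0.0000
seg 3 [228.8°–257.9°] cycloidal, h=17: full span → s += 17 → s = 17.0000
seg 4 [257.9°–297.7°] uniform, h=16: θ=291.4° here. β=33.5, B=39.8. 16·33.5/39.8 = 13.4673 → s = 30.4673

30.4673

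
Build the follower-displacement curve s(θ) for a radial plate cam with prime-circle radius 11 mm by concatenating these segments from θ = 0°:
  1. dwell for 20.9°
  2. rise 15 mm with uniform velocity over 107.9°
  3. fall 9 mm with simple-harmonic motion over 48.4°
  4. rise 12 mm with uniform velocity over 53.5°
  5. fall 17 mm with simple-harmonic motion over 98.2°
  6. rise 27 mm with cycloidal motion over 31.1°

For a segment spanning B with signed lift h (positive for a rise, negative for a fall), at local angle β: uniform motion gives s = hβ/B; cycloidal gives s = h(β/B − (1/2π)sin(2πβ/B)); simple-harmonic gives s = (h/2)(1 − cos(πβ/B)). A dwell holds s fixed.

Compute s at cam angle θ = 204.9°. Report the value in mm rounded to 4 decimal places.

seg 1 [0°–20.9°] dwell: s stays 0.0000
seg 2 [20.9°–128.8°] uniform, h=15: full span → s += 15 → s = 15.0000
seg 3 [128.8°–177.2°] simple-harmonic, h=-9: full span → s += -9 → s = 6.0000
seg 4 [177.2°–230.7°] uniform, h=12: θ=204.9° here. β=27.7, B=53.5. 12·27.7/53.5 = 6.2131 → s = 12.2131

12.2131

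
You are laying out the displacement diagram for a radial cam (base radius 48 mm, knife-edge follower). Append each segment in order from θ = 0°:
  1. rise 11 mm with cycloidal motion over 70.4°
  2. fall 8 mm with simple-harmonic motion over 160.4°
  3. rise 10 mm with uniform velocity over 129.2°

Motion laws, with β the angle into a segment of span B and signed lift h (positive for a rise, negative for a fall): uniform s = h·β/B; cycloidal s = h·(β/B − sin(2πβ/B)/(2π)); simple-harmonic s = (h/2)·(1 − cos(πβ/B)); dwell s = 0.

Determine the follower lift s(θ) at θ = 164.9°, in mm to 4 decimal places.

seg 1 [0°–70.4°] cycloidal, h=11: full span → s += 11 → s = 11.0000
seg 2 [70.4°–230.8°] simple-harmonic, h=-8: θ=164.9° here. β=94.5, B=160.4. -8/2·(1 − cos(π·0.5892)) = -5.1057 → s = 5.8943

5.8943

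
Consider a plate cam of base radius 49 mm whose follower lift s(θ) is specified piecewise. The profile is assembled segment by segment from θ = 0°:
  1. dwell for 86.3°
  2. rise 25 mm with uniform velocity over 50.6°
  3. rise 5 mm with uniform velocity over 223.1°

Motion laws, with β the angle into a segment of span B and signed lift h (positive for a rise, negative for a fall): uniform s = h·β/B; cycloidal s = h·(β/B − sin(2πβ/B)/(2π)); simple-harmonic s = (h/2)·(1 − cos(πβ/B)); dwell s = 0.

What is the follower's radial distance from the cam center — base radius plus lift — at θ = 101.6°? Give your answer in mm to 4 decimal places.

seg 1 [0°–86.3°] dwell: s stays 0.0000
seg 2 [86.3°–136.9°] uniform, h=25: θ=101.6° here. β=15.3, B=50.6. 25·15.3/50.6 = 7.5593 → s = 7.5593
radial distance = base radius + s = 49 + 7.5593 = 56.5593

56.5593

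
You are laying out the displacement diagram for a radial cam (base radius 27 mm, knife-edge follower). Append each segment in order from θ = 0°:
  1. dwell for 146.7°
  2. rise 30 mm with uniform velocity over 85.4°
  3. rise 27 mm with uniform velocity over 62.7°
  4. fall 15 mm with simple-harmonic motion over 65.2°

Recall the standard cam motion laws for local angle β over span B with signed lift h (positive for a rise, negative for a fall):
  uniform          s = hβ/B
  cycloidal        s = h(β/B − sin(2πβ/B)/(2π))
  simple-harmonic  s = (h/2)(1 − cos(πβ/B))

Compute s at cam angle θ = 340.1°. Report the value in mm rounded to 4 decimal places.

seg 1 [0°–146.7°] dwell: s stays 0.0000
seg 2 [146.7°–232.1°] uniform, h=30: full span → s += 30 → s = 30.0000
seg 3 [232.1°–294.8°] uniform, h=27: full span → s += 27 → s = 57.0000
seg 4 [294.8°–360°] simple-harmonic, h=-15: θ=340.1° here. β=45.3, B=65.2. -15/2·(1 − cos(π·0.6948)) = -11.8084 → s = 45.1916

45.1916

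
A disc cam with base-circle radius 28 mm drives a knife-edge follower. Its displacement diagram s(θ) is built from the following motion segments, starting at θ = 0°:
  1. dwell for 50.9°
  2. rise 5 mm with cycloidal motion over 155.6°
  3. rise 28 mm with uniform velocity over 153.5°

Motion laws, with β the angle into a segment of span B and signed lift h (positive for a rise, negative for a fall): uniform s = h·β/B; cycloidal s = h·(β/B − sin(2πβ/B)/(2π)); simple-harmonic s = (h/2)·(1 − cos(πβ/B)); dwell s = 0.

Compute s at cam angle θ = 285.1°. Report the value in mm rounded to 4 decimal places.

seg 1 [0°–50.9°] dwell: s stays 0.0000
seg 2 [50.9°–206.5°] cycloidal, h=5: full span → s += 5 → s = 5.0000
seg 3 [206.5°–360°] uniform, h=28: θ=285.1° here. β=78.6, B=153.5. 28·78.6/153.5 = 14.3375 → s = 19.3375

19.3375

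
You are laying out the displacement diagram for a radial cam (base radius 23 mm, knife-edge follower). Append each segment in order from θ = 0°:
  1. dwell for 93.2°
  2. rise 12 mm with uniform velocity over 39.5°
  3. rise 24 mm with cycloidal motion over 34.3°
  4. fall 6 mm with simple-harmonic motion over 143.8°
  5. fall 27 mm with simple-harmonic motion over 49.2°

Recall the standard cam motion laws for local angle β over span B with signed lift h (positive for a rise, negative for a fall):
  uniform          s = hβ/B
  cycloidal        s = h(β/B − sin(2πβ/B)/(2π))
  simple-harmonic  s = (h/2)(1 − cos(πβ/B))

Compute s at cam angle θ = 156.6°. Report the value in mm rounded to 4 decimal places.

seg 1 [0°–93.2°] dwell: s stays 0.0000
seg 2 [93.2°–132.7°] uniform, h=12: full span → s += 12 → s = 12.0000
seg 3 [132.7°–167°] cycloidal, h=24: θ=156.6° here. β=23.9, B=34.3. 24·(0.6968 − sin(2π·0.6968)/(2π)) = 20.3313 → s = 32.3313

32.3313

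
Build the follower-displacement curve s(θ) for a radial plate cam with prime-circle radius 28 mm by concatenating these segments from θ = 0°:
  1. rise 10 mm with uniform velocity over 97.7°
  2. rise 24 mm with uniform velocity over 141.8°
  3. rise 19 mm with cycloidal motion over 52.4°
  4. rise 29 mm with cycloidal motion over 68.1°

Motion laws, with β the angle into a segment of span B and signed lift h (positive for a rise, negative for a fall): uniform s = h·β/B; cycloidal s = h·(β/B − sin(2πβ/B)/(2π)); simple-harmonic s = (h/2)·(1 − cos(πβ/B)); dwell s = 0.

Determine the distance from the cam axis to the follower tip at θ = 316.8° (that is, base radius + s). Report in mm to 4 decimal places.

seg 1 [0°–97.7°] uniform, h=10: full span → s += 10 → s = 10.0000
seg 2 [97.7°–239.5°] uniform, h=24: full span → s += 24 → s = 34.0000
seg 3 [239.5°–291.9°] cycloidal, h=19: full span → s += 19 → s = 53.0000
seg 4 [291.9°–360°] cycloidal, h=29: θ=316.8° here. β=24.9, B=68.1. 29·(0.3656 − sin(2π·0.3656)/(2π)) = 7.1537 → s = 60.1537
radial distance = base radius + s = 28 + 60.1537 = 88.1537

88.1537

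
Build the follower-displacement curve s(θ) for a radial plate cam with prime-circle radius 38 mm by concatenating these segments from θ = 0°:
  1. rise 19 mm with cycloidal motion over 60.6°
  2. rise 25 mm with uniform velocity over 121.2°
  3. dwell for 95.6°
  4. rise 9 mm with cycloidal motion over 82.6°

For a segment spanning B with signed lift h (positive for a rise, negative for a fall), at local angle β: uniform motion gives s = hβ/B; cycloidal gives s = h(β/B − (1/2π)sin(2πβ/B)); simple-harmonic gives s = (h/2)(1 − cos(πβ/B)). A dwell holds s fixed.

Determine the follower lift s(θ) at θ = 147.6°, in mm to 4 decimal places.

seg 1 [0°–60.6°] cycloidal, h=19: full span → s += 19 → s = 19.0000
seg 2 [60.6°–181.8°] uniform, h=25: θ=147.6° here. β=87, B=121.2. 25·87/121.2 = 17.9455 → s = 36.9455

36.9455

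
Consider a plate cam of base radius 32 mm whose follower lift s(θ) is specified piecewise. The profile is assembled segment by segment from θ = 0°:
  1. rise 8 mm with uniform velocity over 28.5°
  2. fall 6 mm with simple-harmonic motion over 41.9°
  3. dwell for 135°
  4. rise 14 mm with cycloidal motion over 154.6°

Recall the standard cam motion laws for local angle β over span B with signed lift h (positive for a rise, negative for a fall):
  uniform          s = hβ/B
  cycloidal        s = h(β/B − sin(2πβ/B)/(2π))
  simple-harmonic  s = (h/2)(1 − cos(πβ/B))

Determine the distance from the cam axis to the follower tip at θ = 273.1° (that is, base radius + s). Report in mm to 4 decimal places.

seg 1 [0°–28.5°] uniform, h=8: full span → s += 8 → s = 8.0000
seg 2 [28.5°–70.4°] simple-harmonic, h=-6: full span → s += -6 → s = 2.0000
seg 3 [70.4°–205.4°] dwell: s stays 2.0000
seg 4 [205.4°–360°] cycloidal, h=14: θ=273.1° here. β=67.7, B=154.6. 14·(0.4379 − sin(2π·0.4379)/(2π)) = 5.2832 → s = 7.2832
radial distance = base radius + s = 32 + 7.2832 = 39.2832

39.2832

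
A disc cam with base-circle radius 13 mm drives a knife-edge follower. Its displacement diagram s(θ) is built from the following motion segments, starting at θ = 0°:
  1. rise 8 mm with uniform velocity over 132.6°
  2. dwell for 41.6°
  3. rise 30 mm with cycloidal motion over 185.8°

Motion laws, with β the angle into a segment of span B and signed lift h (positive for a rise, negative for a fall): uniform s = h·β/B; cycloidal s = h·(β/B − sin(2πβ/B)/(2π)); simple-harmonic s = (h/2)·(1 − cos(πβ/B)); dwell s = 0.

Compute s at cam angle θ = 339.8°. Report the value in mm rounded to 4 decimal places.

seg 1 [0°–132.6°] uniform, h=8: full span → s += 8 → s = 8.0000
seg 2 [132.6°–174.2°] dwell: s stays 8.0000
seg 3 [174.2°–360°] cycloidal, h=30: θ=339.8° here. β=165.6, B=185.8. 30·(0.8913 − sin(2π·0.8913)/(2π)) = 29.7522 → s = 37.7522

37.7522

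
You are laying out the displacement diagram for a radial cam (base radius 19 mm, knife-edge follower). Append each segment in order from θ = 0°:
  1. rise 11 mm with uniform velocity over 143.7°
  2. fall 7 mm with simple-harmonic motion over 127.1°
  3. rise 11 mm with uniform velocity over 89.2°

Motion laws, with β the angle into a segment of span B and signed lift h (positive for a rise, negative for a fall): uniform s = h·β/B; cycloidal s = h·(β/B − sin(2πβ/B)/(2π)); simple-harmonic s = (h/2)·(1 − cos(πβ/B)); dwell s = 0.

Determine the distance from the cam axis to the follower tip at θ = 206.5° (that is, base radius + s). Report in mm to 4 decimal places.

seg 1 [0°–143.7°] uniform, h=11: full span → s += 11 → s = 11.0000
seg 2 [143.7°–270.8°] simple-harmonic, h=-7: θ=206.5° here. β=62.8, B=127.1. -7/2·(1 − cos(π·0.4941)) = -3.4351 → s = 7.5649
radial distance = base radius + s = 19 + 7.5649 = 26.5649

26.5649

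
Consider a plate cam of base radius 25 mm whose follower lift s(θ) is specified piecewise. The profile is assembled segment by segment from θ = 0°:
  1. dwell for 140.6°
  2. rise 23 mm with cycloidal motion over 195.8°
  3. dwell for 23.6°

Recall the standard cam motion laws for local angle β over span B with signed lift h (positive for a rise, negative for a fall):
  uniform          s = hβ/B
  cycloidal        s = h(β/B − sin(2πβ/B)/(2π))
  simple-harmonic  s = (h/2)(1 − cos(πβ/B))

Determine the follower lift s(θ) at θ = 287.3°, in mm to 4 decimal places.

seg 1 [0°–140.6°] dwell: s stays 0.0000
seg 2 [140.6°–336.4°] cycloidal, h=23: θ=287.3° here. β=146.7, B=195.8. 23·(0.7492 − sin(2π·0.7492)/(2π)) = 20.8929 → s = 20.8929

20.8929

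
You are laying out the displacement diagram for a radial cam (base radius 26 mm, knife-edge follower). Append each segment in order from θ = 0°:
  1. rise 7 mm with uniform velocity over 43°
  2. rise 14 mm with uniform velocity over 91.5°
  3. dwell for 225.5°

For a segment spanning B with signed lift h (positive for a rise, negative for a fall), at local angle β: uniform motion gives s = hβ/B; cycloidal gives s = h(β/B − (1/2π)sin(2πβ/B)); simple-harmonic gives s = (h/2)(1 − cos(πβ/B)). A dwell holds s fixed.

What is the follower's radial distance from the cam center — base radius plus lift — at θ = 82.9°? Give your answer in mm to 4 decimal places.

seg 1 [0°–43°] uniform, h=7: full span → s += 7 → s = 7.0000
seg 2 [43°–134.5°] uniform, h=14: θ=82.9° here. β=39.9, B=91.5. 14·39.9/91.5 = 6.1049 → s = 13.1049
radial distance = base radius + s = 26 + 13.1049 = 39.1049

39.1049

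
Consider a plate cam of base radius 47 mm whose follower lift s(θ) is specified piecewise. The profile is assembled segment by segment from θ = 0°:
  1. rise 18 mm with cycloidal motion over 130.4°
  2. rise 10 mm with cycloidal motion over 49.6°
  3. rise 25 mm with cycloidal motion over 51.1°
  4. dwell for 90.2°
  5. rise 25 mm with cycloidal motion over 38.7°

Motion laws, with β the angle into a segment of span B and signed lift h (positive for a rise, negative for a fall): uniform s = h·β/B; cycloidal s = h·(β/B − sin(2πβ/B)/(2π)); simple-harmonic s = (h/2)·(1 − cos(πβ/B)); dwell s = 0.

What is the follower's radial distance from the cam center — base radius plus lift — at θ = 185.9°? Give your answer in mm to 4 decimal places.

seg 1 [0°–130.4°] cycloidal, h=18: full span → s += 18 → s = 18.0000
seg 2 [130.4°–180°] cycloidal, h=10: full span → s += 10 → s = 28.0000
seg 3 [180°–231.1°] cycloidal, h=25: θ=185.9° here. β=5.9, B=51.1. 25·(0.1155 − sin(2π·0.1155)/(2π)) = 0.2466 → s = 28.2466
radial distance = base radius + s = 47 + 28.2466 = 75.2466

75.2466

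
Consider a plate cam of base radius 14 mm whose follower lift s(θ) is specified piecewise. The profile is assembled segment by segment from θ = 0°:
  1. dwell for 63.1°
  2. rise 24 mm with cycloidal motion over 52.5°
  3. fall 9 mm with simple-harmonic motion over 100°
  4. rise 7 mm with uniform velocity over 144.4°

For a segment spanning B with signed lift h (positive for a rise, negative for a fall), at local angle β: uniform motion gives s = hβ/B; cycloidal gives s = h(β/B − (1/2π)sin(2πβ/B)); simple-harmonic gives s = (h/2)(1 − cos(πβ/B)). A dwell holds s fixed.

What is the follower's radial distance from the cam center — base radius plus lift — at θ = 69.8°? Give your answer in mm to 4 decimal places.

seg 1 [0°–63.1°] dwell: s stays 0.0000
seg 2 [63.1°–115.6°] cycloidal, h=24: θ=69.8° here. β=6.7, B=52.5. 24·(0.1276 − sin(2π·0.1276)/(2π)) = 0.3178 → s = 0.3178
radial distance = base radius + s = 14 + 0.3178 = 14.3178

14.3178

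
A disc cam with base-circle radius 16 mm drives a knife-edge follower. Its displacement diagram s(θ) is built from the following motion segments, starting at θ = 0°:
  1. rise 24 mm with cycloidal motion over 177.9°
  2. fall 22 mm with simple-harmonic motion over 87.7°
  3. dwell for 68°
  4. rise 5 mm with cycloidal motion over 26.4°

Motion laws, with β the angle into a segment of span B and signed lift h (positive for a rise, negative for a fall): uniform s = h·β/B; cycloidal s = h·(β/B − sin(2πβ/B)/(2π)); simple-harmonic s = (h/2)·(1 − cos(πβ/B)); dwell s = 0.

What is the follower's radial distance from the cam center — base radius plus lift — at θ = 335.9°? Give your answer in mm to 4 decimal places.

seg 1 [0°–177.9°] cycloidal, h=24: full span → s += 24 → s = 24.0000
seg 2 [177.9°–265.6°] simple-harmonic, h=-22: full span → s += -22 → s = 2.0000
seg 3 [265.6°–333.6°] dwell: s stays 2.0000
seg 4 [333.6°–360°] cycloidal, h=5: θ=335.9° here. β=2.3, B=26.4. 5·(0.0871 − sin(2π·0.0871)/(2π)) = 0.0214 → s = 2.0214
radial distance = base radius + s = 16 + 2.0214 = 18.0214

18.0214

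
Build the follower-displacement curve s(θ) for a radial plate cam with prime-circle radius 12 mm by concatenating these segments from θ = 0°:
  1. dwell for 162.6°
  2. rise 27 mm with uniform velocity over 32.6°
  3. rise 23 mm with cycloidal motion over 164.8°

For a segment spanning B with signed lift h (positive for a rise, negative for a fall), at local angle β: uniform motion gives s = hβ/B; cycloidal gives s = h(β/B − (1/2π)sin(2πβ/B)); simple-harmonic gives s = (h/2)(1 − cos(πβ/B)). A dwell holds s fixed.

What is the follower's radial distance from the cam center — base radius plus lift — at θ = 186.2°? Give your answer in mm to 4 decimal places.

seg 1 [0°–162.6°] dwell: s stays 0.0000
seg 2 [162.6°–195.2°] uniform, h=27: θ=186.2° here. β=23.6, B=32.6. 27·23.6/32.6 = 19.5460 → s = 19.5460
radial distance = base radius + s = 12 + 19.5460 = 31.5460

31.5460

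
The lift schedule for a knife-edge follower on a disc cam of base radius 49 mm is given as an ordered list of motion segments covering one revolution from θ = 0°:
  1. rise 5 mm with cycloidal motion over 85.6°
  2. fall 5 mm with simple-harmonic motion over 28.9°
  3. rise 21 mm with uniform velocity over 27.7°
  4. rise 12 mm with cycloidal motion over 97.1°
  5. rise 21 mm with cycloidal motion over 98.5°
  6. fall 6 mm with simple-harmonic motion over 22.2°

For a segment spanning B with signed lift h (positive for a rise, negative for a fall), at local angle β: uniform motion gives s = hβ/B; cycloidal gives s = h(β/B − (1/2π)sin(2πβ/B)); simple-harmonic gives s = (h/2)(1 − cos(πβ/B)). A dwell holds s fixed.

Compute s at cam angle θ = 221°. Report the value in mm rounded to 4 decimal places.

seg 1 [0°–85.6°] cycloidal, h=5: full span → s += 5 → s = 5.0000
seg 2 [85.6°–114.5°] simple-harmonic, h=-5: full span → s += -5 → s = 0.0000
seg 3 [114.5°–142.2°] uniform, h=21: full span → s += 21 → s = 21.0000
seg 4 [142.2°–239.3°] cycloidal, h=12: θ=221° here. β=78.8, B=97.1. 12·(0.8115 − sin(2π·0.8115)/(2π)) = 11.5073 → s = 32.5073

32.5073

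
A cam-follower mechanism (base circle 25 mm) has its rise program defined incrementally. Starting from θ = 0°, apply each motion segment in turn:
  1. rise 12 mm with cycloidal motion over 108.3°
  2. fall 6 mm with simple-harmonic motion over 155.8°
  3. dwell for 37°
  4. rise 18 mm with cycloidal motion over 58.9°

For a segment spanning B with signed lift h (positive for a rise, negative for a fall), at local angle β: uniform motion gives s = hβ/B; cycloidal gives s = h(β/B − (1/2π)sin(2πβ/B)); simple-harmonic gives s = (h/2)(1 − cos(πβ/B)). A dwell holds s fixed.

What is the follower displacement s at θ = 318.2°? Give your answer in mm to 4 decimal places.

seg 1 [0°–108.3°] cycloidal, h=12: full span → s += 12 → s = 12.0000
seg 2 [108.3°–264.1°] simple-harmonic, h=-6: full span → s += -6 → s = 6.0000
seg 3 [264.1°–301.1°] dwell: s stays 6.0000
seg 4 [301.1°–360°] cycloidal, h=18: θ=318.2° here. β=17.1, B=58.9. 18·(0.2903 − sin(2π·0.2903)/(2π)) = 2.4525 → s = 8.4525

8.4525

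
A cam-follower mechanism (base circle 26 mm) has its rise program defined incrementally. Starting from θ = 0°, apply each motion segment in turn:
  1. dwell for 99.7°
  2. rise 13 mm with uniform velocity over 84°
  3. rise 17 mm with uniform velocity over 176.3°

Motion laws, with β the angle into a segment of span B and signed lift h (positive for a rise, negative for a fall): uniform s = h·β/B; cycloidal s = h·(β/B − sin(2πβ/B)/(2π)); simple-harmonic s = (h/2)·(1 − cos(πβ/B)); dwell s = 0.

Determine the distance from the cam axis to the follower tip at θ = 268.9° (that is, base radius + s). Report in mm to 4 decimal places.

seg 1 [0°–99.7°] dwell: s stays 0.0000
seg 2 [99.7°–183.7°] uniform, h=13: full span → s += 13 → s = 13.0000
seg 3 [183.7°–360°] uniform, h=17: θ=268.9° here. β=85.2, B=176.3. 17·85.2/176.3 = 8.2155 → s = 21.2155
radial distance = base radius + s = 26 + 21.2155 = 47.2155

47.2155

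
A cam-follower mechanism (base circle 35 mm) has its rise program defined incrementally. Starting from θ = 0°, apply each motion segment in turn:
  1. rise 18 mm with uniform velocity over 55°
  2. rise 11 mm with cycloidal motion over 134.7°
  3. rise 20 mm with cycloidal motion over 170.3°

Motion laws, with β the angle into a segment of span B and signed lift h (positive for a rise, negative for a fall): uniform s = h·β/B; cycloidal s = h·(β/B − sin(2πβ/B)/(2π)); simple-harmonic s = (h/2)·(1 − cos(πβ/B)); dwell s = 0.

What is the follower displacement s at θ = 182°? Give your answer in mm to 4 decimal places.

seg 1 [0°–55°] uniform, h=18: full span → s += 18 → s = 18.0000
seg 2 [55°–189.7°] cycloidal, h=11: θ=182° here. β=127, B=134.7. 11·(0.9428 − sin(2π·0.9428)/(2π)) = 10.9866 → s = 28.9866

28.9866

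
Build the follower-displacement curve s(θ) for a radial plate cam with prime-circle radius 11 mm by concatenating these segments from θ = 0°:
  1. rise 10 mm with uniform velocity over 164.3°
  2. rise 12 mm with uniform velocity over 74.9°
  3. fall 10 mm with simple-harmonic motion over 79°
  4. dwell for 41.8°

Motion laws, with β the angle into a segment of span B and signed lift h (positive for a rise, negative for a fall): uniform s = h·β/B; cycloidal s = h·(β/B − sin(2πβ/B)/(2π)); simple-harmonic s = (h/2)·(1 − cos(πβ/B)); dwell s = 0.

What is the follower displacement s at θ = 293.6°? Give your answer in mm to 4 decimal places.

seg 1 [0°–164.3°] uniform, h=10: full span → s += 10 → s = 10.0000
seg 2 [164.3°–239.2°] uniform, h=12: full span → s += 12 → s = 22.0000
seg 3 [239.2°–318.2°] simple-harmonic, h=-10: θ=293.6° here. β=54.4, B=79. -10/2·(1 − cos(π·0.6886)) = -7.7923 → s = 14.2077

14.2077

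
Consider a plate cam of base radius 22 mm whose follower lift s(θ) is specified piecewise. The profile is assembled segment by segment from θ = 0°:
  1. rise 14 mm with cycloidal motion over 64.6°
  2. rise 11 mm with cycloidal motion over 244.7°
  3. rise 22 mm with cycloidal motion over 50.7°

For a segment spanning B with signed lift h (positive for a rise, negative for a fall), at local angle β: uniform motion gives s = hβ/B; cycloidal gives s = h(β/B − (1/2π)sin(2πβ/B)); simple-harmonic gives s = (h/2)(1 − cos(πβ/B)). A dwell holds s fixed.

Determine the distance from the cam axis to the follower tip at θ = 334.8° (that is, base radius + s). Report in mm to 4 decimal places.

seg 1 [0°–64.6°] cycloidal, h=14: full span → s += 14 → s = 14.0000
seg 2 [64.6°–309.3°] cycloidal, h=11: full span → s += 11 → s = 25.0000
seg 3 [309.3°–360°] cycloidal, h=22: θ=334.8° here. β=25.5, B=50.7. 22·(0.5030 − sin(2π·0.5030)/(2π)) = 11.1302 → s = 36.1302
radial distance = base radius + s = 22 + 36.1302 = 58.1302

58.1302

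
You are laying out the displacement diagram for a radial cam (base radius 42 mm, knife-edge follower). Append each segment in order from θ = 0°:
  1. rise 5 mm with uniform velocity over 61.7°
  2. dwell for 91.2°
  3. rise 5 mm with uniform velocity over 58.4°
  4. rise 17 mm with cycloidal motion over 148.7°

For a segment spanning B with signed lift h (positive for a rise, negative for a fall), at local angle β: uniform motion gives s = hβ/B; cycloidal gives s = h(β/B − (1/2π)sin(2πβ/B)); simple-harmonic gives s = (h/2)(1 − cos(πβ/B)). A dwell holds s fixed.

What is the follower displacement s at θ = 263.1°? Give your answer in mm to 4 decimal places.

seg 1 [0°–61.7°] uniform, h=5: full span → s += 5 → s = 5.0000
seg 2 [61.7°–152.9°] dwell: s stays 5.0000
seg 3 [152.9°–211.3°] uniform, h=5: full span → s += 5 → s = 10.0000
seg 4 [211.3°–360°] cycloidal, h=17: θ=263.1° here. β=51.8, B=148.7. 17·(0.3484 − sin(2π·0.3484)/(2π)) = 3.7167 → s = 13.7167

13.7167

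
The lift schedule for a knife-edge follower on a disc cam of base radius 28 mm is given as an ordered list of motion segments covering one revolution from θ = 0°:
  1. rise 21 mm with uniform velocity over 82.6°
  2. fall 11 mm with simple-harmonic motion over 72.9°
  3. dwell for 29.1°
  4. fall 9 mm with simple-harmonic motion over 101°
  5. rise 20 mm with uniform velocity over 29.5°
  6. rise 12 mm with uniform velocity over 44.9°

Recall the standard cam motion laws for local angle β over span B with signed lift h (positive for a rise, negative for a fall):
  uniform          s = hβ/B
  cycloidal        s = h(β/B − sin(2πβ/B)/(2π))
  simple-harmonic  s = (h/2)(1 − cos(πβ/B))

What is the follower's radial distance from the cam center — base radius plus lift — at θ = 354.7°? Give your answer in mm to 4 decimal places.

seg 1 [0°–82.6°] uniform, h=21: full span → s += 21 → s = 21.0000
seg 2 [82.6°–155.5°] simple-harmonic, h=-11: full span → s += -11 → s = 10.0000
seg 3 [155.5°–184.6°] dwell: s stays 10.0000
seg 4 [184.6°–285.6°] simple-harmonic, h=-9: full span → s += -9 → s = 1.0000
seg 5 [285.6°–315.1°] uniform, h=20: full span → s += 20 → s = 21.0000
seg 6 [315.1°–360°] uniform, h=12: θ=354.7° here. β=39.6, B=44.9. 12·39.6/44.9 = 10.5835 → s = 31.5835
radial distance = base radius + s = 28 + 31.5835 = 59.5835

59.5835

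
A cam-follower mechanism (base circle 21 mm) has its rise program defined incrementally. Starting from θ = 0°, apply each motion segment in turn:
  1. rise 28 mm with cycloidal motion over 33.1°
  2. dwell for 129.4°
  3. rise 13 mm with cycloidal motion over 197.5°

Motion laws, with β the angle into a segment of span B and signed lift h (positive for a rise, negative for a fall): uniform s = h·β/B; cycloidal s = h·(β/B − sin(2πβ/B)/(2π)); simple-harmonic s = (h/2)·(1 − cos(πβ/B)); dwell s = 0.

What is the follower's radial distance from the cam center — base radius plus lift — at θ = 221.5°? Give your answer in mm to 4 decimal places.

seg 1 [0°–33.1°] cycloidal, h=28: full span → s += 28 → s = 28.0000
seg 2 [33.1°–162.5°] dwell: s stays 28.0000
seg 3 [162.5°–360°] cycloidal, h=13: θ=221.5° here. β=59, B=197.5. 13·(0.2987 − sin(2π·0.2987)/(2π)) = 1.9108 → s = 29.9108
radial distance = base radius + s = 21 + 29.9108 = 50.9108

50.9108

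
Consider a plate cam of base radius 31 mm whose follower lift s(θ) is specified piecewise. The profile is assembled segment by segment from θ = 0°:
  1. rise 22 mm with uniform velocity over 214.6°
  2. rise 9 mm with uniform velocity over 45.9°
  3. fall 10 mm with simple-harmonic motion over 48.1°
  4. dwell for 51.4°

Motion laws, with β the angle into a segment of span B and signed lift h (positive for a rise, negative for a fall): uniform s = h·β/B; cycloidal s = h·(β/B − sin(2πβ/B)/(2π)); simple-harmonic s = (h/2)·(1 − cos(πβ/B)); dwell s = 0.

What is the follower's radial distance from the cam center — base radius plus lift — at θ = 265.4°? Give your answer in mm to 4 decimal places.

seg 1 [0°–214.6°] uniform, h=22: full span → s += 22 → s = 22.0000
seg 2 [214.6°–260.5°] uniform, h=9: full span → s += 9 → s = 31.0000
seg 3 [260.5°–308.6°] simple-harmonic, h=-10: θ=265.4° here. β=4.9, B=48.1. -10/2·(1 − cos(π·0.1019)) = -0.2539 → s = 30.7461
radial distance = base radius + s = 31 + 30.7461 = 61.7461

61.7461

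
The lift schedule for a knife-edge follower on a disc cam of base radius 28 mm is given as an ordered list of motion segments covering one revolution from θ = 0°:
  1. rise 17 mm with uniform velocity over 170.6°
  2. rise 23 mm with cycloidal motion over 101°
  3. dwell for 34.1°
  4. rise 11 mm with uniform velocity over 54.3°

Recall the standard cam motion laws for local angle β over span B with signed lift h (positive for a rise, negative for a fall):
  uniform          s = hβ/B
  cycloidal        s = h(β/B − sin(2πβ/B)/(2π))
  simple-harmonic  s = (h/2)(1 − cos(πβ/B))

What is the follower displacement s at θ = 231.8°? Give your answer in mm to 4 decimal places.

seg 1 [0°–170.6°] uniform, h=17: full span → s += 17 → s = 17.0000
seg 2 [170.6°–271.6°] cycloidal, h=23: θ=231.8° here. β=61.2, B=101. 23·(0.6059 − sin(2π·0.6059)/(2π)) = 16.1973 → s = 33.1973

33.1973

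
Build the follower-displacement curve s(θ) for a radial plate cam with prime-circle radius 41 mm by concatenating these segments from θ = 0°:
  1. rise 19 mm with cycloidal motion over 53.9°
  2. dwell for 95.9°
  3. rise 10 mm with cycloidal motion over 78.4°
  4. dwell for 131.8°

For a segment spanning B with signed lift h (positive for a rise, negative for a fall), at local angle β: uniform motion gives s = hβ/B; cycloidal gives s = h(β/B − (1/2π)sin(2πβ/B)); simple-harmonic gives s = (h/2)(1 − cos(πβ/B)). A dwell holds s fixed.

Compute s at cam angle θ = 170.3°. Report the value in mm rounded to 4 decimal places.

seg 1 [0°–53.9°] cycloidal, h=19: full span → s += 19 → s = 19.0000
seg 2 [53.9°–149.8°] dwell: s stays 19.0000
seg 3 [149.8°–228.2°] cycloidal, h=10: θ=170.3° here. β=20.5, B=78.4. 10·(0.2615 − sin(2π·0.2615)/(2π)) = 1.0274 → s = 20.0274

20.0274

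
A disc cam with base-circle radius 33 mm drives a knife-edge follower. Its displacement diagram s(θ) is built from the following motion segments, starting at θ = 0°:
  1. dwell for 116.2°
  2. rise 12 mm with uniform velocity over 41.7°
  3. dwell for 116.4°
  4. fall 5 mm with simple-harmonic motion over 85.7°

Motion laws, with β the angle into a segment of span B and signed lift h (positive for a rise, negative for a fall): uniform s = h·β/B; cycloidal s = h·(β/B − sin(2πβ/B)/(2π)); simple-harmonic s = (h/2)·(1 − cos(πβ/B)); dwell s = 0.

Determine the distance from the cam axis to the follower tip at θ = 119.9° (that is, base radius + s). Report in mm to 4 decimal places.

seg 1 [0°–116.2°] dwell: s stays 0.0000
seg 2 [116.2°–157.9°] uniform, h=12: θ=119.9° here. β=3.7, B=41.7. 12·3.7/41.7 = 1.0647 → s = 1.0647
radial distance = base radius + s = 33 + 1.0647 = 34.0647

34.0647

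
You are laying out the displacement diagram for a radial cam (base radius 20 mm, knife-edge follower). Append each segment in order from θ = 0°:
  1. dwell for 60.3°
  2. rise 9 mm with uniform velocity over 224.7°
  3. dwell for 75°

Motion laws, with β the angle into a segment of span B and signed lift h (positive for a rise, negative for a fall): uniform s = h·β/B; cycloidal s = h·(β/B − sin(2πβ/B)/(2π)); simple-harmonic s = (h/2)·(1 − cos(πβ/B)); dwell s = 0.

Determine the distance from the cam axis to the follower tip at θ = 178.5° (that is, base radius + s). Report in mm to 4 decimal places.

seg 1 [0°–60.3°] dwell: s stays 0.0000
seg 2 [60.3°–285°] uniform, h=9: θ=178.5° here. β=118.2, B=224.7. 9·118.2/224.7 = 4.7343 → s = 4.7343
radial distance = base radius + s = 20 + 4.7343 = 24.7343

24.7343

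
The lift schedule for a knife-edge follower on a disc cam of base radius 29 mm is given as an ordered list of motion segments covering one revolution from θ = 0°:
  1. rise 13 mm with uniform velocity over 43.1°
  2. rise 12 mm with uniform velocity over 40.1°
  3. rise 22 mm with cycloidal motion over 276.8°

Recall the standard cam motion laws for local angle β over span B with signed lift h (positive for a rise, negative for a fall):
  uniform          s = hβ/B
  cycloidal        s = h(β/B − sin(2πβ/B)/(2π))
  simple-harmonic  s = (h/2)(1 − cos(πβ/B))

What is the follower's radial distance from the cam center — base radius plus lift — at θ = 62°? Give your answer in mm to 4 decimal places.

seg 1 [0°–43.1°] uniform, h=13: full span → s += 13 → s = 13.0000
seg 2 [43.1°–83.2°] uniform, h=12: θ=62° here. β=18.9, B=40.1. 12·18.9/40.1 = 5.6559 → s = 18.6559
radial distance = base radius + s = 29 + 18.6559 = 47.6559

47.6559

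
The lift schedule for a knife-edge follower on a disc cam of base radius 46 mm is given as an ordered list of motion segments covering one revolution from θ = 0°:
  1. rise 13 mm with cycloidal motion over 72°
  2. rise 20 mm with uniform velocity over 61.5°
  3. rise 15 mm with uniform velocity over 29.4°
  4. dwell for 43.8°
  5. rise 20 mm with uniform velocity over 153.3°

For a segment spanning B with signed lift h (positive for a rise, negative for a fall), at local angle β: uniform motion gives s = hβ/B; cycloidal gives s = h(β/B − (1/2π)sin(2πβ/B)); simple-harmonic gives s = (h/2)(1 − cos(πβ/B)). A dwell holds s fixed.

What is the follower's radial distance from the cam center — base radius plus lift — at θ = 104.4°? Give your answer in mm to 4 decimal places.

seg 1 [0°–72°] cycloidal, h=13: full span → s += 13 → s = 13.0000
seg 2 [72°–133.5°] uniform, h=20: θ=104.4° here. β=32.4, B=61.5. 20·32.4/61.5 = 10.5366 → s = 23.5366
radial distance = base radius + s = 46 + 23.5366 = 69.5366

69.5366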